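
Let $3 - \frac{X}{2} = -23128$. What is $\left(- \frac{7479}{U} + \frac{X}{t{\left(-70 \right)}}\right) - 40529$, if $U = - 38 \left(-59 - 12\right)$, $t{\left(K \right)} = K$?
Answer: $- \frac{3889822673}{94430} \approx -41193.0$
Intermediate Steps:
$X = 46262$ ($X = 6 - -46256 = 6 + 46256 = 46262$)
$U = 2698$ ($U = \left(-38\right) \left(-71\right) = 2698$)
$\left(- \frac{7479}{U} + \frac{X}{t{\left(-70 \right)}}\right) - 40529 = \left(- \frac{7479}{2698} + \frac{46262}{-70}\right) - 40529 = \left(\left(-7479\right) \frac{1}{2698} + 46262 \left(- \frac{1}{70}\right)\right) - 40529 = \left(- \frac{7479}{2698} - \frac{23131}{35}\right) - 40529 = - \frac{62669203}{94430} - 40529 = - \frac{3889822673}{94430}$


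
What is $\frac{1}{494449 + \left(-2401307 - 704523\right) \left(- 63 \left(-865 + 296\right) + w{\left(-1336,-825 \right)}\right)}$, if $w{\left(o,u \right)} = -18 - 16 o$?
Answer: $- \frac{1}{177668510701} \approx -5.6285 \cdot 10^{-12}$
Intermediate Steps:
$\frac{1}{494449 + \left(-2401307 - 704523\right) \left(- 63 \left(-865 + 296\right) + w{\left(-1336,-825 \right)}\right)} = \frac{1}{494449 + \left(-2401307 - 704523\right) \left(- 63 \left(-865 + 296\right) - -21358\right)} = \frac{1}{494449 - 3105830 \left(\left(-63\right) \left(-569\right) + \left(-18 + 21376\right)\right)} = \frac{1}{494449 - 3105830 \left(35847 + 21358\right)} = \frac{1}{494449 - 177669005150} = \frac{1}{-177668510701} = - \frac{1}{177668510701}$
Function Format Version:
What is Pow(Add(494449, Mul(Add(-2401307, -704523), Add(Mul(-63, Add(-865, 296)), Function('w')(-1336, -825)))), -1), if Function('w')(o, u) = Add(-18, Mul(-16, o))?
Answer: Rational(-1, 177668510701) ≈ -5.6285e-12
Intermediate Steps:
Pow(Add(494449, Mul(Add(-2401307, -704523), Add(Mul(-63, Add(-865, 296)), Function('w')(-1336, -825)))), -1) = Pow(Add(494449, Mul(Add(-2401307, -704523), Add(Mul(-63, Add(-865, 296)), Add(-18, Mul(-16, -1336))))), -1) = Pow(Add(494449, Mul(-3105830, Add(Mul(-63, -569), Add(-18, 21376)))), -1) = Pow(Add(494449, Mul(-3105830, Add(35847, 21358))), -1) = Pow(Add(494449, Mul(-3105830, 57205)), -1) = Pow(Add(494449, -177669005150), -1) = Pow(-177668510701, -1) = Rational(-1, 177668510701)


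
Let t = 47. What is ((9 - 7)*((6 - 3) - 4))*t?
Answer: -94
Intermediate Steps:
((9 - 7)*((6 - 3) - 4))*t = ((9 - 7)*((6 - 3) - 4))*47 = (2*(3 - 4))*47 = (2*(-1))*47 = -2*47 = -94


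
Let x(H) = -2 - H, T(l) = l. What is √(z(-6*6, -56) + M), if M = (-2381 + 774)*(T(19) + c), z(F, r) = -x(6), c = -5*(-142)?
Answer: I*√1171495 ≈ 1082.4*I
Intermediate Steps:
c = 710
z(F, r) = 8 (z(F, r) = -(-2 - 1*6) = -(-2 - 6) = -1*(-8) = 8)
M = -1171503 (M = (-2381 + 774)*(19 + 710) = -1607*729 = -1171503)
√(z(-6*6, -56) + M) = √(8 - 1171503) = √(-1171495) = I*√1171495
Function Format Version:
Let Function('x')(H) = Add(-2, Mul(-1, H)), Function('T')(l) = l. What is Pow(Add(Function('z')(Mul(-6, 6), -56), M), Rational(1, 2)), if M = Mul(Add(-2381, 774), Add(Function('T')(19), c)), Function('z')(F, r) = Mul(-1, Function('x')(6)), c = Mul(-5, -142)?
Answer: Mul(I, Pow(1171495, Rational(1, 2))) ≈ Mul(1082.4, I)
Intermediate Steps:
c = 710
Function('z')(F, r) = 8 (Function('z')(F, r) = Mul(-1, Add(-2, Mul(-1, 6))) = Mul(-1, Add(-2, -6)) = Mul(-1, -8) = 8)
M = -1171503 (M = Mul(Add(-2381, 774), Add(19, 710)) = Mul(-1607, 729) = -1171503)
Pow(Add(Function('z')(Mul(-6, 6), -56), M), Rational(1, 2)) = Pow(Add(8, -1171503), Rational(1, 2)) = Pow(-1171495, Rational(1, 2)) = Mul(I, Pow(1171495, Rational(1, 2)))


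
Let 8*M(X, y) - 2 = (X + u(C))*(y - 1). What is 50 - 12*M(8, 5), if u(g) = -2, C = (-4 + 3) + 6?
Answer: 11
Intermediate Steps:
C = 5 (C = -1 + 6 = 5)
M(X, y) = 1/4 + (-1 + y)*(-2 + X)/8 (M(X, y) = 1/4 + ((X - 2)*(y - 1))/8 = 1/4 + ((-2 + X)*(-1 + y))/8 = 1/4 + ((-1 + y)*(-2 + X))/8 = 1/4 + (-1 + y)*(-2 + X)/8)
50 - 12*M(8, 5) = 50 - 12*(1/2 - 1/4*5 - 1/8*8 + (1/8)*8*5) = 50 - 12*(1/2 - 5/4 - 1 + 5) = 50 - 12*13/4 = 50 - 39 = 11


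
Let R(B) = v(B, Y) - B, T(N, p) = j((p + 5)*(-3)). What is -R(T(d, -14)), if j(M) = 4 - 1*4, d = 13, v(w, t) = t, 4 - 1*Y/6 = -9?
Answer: -78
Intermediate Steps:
Y = 78 (Y = 24 - 6*(-9) = 24 + 54 = 78)
j(M) = 0 (j(M) = 4 - 4 = 0)
T(N, p) = 0
R(B) = 78 - B
-R(T(d, -14)) = -(78 - 1*0) = -(78 + 0) = -1*78 = -78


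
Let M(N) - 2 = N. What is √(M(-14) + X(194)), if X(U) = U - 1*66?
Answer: 2*√29 ≈ 10.770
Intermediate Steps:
X(U) = -66 + U (X(U) = U - 66 = -66 + U)
M(N) = 2 + N
√(M(-14) + X(194)) = √((2 - 14) + (-66 + 194)) = √(-12 + 128) = √116 = 2*√29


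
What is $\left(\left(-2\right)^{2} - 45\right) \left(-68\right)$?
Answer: $2788$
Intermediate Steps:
$\left(\left(-2\right)^{2} - 45\right) \left(-68\right) = \left(4 - 45\right) \left(-68\right) = \left(-41\right) \left(-68\right) = 2788$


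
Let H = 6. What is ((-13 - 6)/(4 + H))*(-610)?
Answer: 1159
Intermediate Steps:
((-13 - 6)/(4 + H))*(-610) = ((-13 - 6)/(4 + 6))*(-610) = -19/10*(-610) = 1159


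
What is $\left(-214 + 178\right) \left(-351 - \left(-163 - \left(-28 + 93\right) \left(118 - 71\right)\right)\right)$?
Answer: $-103212$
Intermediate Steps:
$\left(-214 + 178\right) \left(-351 - \left(-163 - \left(-28 + 93\right) \left(118 - 71\right)\right)\right) = - 36 \left(-351 + \left(65 \cdot 47 + 163\right)\right) = - 36 \left(-351 + \left(3055 + 163\right)\right) = - 36 \left(-351 + 3218\right) = \left(-36\right) 2867 = -103212$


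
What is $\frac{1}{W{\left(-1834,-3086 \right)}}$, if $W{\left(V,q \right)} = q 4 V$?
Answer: $\frac{1}{22638896} \approx 4.4172 \cdot 10^{-8}$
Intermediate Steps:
$W{\left(V,q \right)} = 4 V q$ ($W{\left(V,q \right)} = 4 q V = 4 V q$)
$\frac{1}{W{\left(-1834,-3086 \right)}} = \frac{1}{4 \left(-1834\right) \left(-3086\right)} = \frac{1}{22638896}$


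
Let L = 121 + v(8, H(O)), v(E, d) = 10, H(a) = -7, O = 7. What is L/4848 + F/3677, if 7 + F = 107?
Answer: 966487/17826096 ≈ 0.054218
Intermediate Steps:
F = 100 (F = -7 + 107 = 100)
L = 131 (L = 121 + 10 = 131)
L/4848 + F/3677 = 131/4848 + 100/3677 = 966487/17826096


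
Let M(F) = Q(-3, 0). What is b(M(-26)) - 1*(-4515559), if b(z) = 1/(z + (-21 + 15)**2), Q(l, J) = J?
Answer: 162560125/36 ≈ 4.5156e+6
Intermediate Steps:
M(F) = 0
b(z) = 1/(36 + z) (b(z) = 1/(z + (-6)**2) = 1/(z + 36) = 1/(36 + z))
b(M(-26)) - 1*(-4515559) = 1/(36 + 0) - 1*(-4515559) = 1/36 + 4515559 = 162560125/36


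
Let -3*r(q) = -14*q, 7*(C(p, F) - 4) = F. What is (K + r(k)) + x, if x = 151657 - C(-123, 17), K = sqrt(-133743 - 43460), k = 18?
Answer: 1062142/7 + I*sqrt(177203) ≈ 1.5173e+5 + 420.96*I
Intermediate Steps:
K = I*sqrt(177203) (K = sqrt(-177203) = I*sqrt(177203) ≈ 420.96*I)
C(p, F) = 4 + F/7
x = 1061554/7 (x = 151657 - (4 + (1/7)*17) = 151657 - (4 + 17/7) = 151657 - 1*45/7 = 151657 - 45/7 = 1061554/7 ≈ 1.5165e+5)
r(q) = 14*q/3 (r(q) = -(-14)*q/3 = 14*q/3)
(K + r(k)) + x = (I*sqrt(177203) + (14/3)*18) + 1061554/7 = (I*sqrt(177203) + 84) + 1061554/7 = (84 + I*sqrt(177203)) + 1061554/7 = 1062142/7 + I*sqrt(177203)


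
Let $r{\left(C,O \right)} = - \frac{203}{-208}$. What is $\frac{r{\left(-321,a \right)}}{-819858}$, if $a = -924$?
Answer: $- \frac{203}{170530464} \approx -1.1904 \cdot 10^{-6}$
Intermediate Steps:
$r{\left(C,O \right)} = \frac{203}{208}$ ($r{\left(C,O \right)} = \left(-203\right) \left(- \frac{1}{208}\right) = \frac{203}{208}$)
$\frac{r{\left(-321,a \right)}}{-819858} = \frac{203}{208 \left(-819858\right)} = \frac{203}{208} \left(- \frac{1}{819858}\right) = - \frac{203}{170530464}$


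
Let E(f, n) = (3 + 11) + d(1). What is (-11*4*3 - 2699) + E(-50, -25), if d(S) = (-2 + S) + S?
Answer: -2817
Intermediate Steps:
d(S) = -2 + 2*S
E(f, n) = 14 (E(f, n) = (3 + 11) + (-2 + 2*1) = 14 + (-2 + 2) = 14 + 0 = 14)
(-11*4*3 - 2699) + E(-50, -25) = (-11*4*3 - 2699) + 14 = (-44*3 - 2699) + 14 = (-132 - 2699) + 14 = -2831 + 14 = -2817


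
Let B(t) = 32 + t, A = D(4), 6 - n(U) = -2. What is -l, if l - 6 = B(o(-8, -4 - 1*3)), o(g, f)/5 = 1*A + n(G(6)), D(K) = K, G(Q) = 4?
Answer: -98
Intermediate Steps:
n(U) = 8 (n(U) = 6 - 1*(-2) = 6 + 2 = 8)
A = 4
o(g, f) = 60 (o(g, f) = 5*(1*4 + 8) = 5*(4 + 8) = 5*12 = 60)
l = 98 (l = 6 + (32 + 60) = 6 + 92 = 98)
-l = -1*98 = -98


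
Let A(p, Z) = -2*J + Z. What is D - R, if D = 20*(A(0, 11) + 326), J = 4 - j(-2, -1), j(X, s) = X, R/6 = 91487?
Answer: -542422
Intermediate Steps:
R = 548922 (R = 6*91487 = 548922)
J = 6 (J = 4 - 1*(-2) = 4 + 2 = 6)
A(p, Z) = -12 + Z (A(p, Z) = -2*6 + Z = -12 + Z)
D = 6500 (D = 20*((-12 + 11) + 326) = 20*(-1 + 326) = 20*325 = 6500)
D - R = 6500 - 1*548922 = 6500 - 548922 = -542422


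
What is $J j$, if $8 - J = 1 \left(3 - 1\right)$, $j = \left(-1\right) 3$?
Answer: $-18$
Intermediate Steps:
$j = -3$
$J = 6$ ($J = 8 - 1 \left(3 - 1\right) = 8 - 1 \cdot 2 = 8 - 2 = 6$)
$J j = 6 \left(-3\right) = -18$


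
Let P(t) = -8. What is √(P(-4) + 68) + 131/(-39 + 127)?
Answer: 131/88 + 2*√15 ≈ 9.2346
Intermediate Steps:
√(P(-4) + 68) + 131/(-39 + 127) = √(-8 + 68) + 131/(-39 + 127) = √60 + 131/88 = 2*√15 + (1/88)*131 = 2*√15 + 131/88 = 131/88 + 2*√15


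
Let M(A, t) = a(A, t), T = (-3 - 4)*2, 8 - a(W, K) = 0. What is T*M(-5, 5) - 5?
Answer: -117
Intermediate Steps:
a(W, K) = 8 (a(W, K) = 8 - 1*0 = 8 + 0 = 8)
T = -14 (T = -7*2 = -14)
M(A, t) = 8
T*M(-5, 5) - 5 = -14*8 - 5 = -112 - 5 = -117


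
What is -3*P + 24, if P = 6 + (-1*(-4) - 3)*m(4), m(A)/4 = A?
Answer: -42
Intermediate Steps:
m(A) = 4*A
P = 22 (P = 6 + (-1*(-4) - 3)*(4*4) = 6 + (4 - 3)*16 = 6 + 1*16 = 6 + 16 = 22)
-3*P + 24 = -3*22 + 24 = -66 + 24 = -42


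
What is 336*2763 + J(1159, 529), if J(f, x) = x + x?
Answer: 929426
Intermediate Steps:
J(f, x) = 2*x
336*2763 + J(1159, 529) = 336*2763 + 2*529 = 928368 + 1058 = 929426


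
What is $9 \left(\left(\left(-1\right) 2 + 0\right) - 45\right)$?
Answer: $-423$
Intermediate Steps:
$9 \left(\left(\left(-1\right) 2 + 0\right) - 45\right) = 9 \left(\left(-2 + 0\right) - 45\right) = 9 \left(-2 - 45\right) = 9 \left(-47\right) = -423$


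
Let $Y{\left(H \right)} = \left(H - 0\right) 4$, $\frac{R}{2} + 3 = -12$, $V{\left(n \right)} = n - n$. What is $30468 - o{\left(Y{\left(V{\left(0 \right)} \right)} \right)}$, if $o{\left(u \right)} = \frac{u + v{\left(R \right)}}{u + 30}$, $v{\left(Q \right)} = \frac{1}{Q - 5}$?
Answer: $\frac{31991401}{1050} \approx 30468.0$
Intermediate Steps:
$V{\left(n \right)} = 0$
$R = -30$ ($R = -6 + 2 \left(-12\right) = -6 - 24 = -30$)
$v{\left(Q \right)} = \frac{1}{-5 + Q}$
$Y{\left(H \right)} = 4 H$ ($Y{\left(H \right)} = \left(H + 0\right) 4 = H 4 = 4 H$)
$o{\left(u \right)} = \frac{- \frac{1}{35} + u}{30 + u}$ ($o{\left(u \right)} = \frac{u + \frac{1}{-5 - 30}}{u + 30} = \frac{u + \frac{1}{-35}}{30 + u} = \frac{u - \frac{1}{35}}{30 + u} = \frac{- \frac{1}{35} + u}{30 + u}$)
$30468 - o{\left(Y{\left(V{\left(0 \right)} \right)} \right)} = 30468 - \frac{- \frac{1}{35} + 4 \cdot 0}{30 + 4 \cdot 0} = 30468 - \frac{- \frac{1}{35} + 0}{30 + 0} = 30468 - \frac{1}{30} \left(- \frac{1}{35}\right) = 30468 - - \frac{1}{1050} = 30468 + \frac{1}{1050} = \frac{31991401}{1050}$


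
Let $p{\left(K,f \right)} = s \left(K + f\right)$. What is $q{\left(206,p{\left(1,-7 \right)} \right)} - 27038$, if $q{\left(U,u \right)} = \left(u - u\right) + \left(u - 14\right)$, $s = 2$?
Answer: $-27064$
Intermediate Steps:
$p{\left(K,f \right)} = 2 K + 2 f$ ($p{\left(K,f \right)} = 2 \left(K + f\right) = 2 K + 2 f$)
$q{\left(U,u \right)} = -14 + u$ ($q{\left(U,u \right)} = 0 + \left(u - 14\right) = 0 + \left(-14 + u\right) = -14 + u$)
$q{\left(206,p{\left(1,-7 \right)} \right)} - 27038 = \left(-14 + \left(2 \cdot 1 + 2 \left(-7\right)\right)\right) - 27038 = \left(-14 + \left(2 - 14\right)\right) - 27038 = \left(-14 - 12\right) - 27038 = -26 - 27038 = -27064$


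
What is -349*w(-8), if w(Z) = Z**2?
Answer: -22336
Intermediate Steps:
-349*w(-8) = -349*(-8)**2 = -349*64 = -22336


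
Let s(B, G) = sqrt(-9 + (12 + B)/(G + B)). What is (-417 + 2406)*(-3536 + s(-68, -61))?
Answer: -7033104 + 663*I*sqrt(142545)/43 ≈ -7.0331e+6 + 5821.3*I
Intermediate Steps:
s(B, G) = sqrt(-9 + (12 + B)/(B + G))
(-417 + 2406)*(-3536 + s(-68, -61)) = (-417 + 2406)*(-3536 + sqrt((12 - 9*(-61) - 8*(-68))/(-68 - 61))) = 1989*(-3536 + sqrt((12 + 549 + 544)/(-129))) = 1989*(-3536 + sqrt(-1/129*1105)) = 1989*(-3536 + sqrt(-1105/129)) = 1989*(-3536 + I*sqrt(142545)/129) = -7033104 + 663*I*sqrt(142545)/43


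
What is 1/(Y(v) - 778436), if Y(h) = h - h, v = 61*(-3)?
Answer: -1/778436 ≈ -1.2846e-6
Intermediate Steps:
v = -183
Y(h) = 0
1/(Y(v) - 778436) = 1/(0 - 778436) = 1/(-778436) = -1/778436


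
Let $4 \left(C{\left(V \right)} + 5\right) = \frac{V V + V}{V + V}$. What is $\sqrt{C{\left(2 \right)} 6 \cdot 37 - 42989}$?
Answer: $\frac{i \sqrt{176063}}{2} \approx 209.8 i$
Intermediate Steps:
$C{\left(V \right)} = -5 + \frac{V + V^{2}}{8 V}$ ($C{\left(V \right)} = -5 + \frac{\left(V V + V\right) \frac{1}{V + V}}{4} = -5 + \frac{\left(V^{2} + V\right) \frac{1}{2 V}}{4} = -5 + \frac{\left(V + V^{2}\right) \frac{1}{2 V}}{4} = -5 + \frac{\frac{1}{2} \frac{1}{V} \left(V + V^{2}\right)}{4} = -5 + \frac{V + V^{2}}{8 V}$)
$\sqrt{C{\left(2 \right)} 6 \cdot 37 - 42989} = \sqrt{\left(- \frac{39}{8} + \frac{1}{8} \cdot 2\right) 6 \cdot 37 - 42989} = \sqrt{\left(- \frac{39}{8} + \frac{1}{4}\right) 6 \cdot 37 - 42989} = \sqrt{\left(- \frac{37}{8}\right) 6 \cdot 37 - 42989} = \sqrt{\left(- \frac{111}{4}\right) 37 - 42989} = \sqrt{- \frac{4107}{4} - 42989} = \sqrt{- \frac{176063}{4}} = \frac{i \sqrt{176063}}{2}$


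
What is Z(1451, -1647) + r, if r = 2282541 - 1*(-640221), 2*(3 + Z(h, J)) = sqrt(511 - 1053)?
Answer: 2922759 + I*sqrt(542)/2 ≈ 2.9228e+6 + 11.64*I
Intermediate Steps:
Z(h, J) = -3 + I*sqrt(542)/2 (Z(h, J) = -3 + sqrt(511 - 1053)/2 = -3 + sqrt(-542)/2 = -3 + (I*sqrt(542))/2 = -3 + I*sqrt(542)/2)
r = 2922762 (r = 2282541 + 640221 = 2922762)
Z(1451, -1647) + r = (-3 + I*sqrt(542)/2) + 2922762 = 2922759 + I*sqrt(542)/2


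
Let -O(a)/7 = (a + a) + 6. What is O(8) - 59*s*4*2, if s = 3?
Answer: -1570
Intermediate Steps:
O(a) = -42 - 14*a (O(a) = -7*((a + a) + 6) = -7*(2*a + 6) = -7*(6 + 2*a) = -42 - 14*a)
O(8) - 59*s*4*2 = (-42 - 14*8) - 59*3*4*2 = (-42 - 112) - 708*2 = -154 - 59*24 = -154 - 1416 = -1570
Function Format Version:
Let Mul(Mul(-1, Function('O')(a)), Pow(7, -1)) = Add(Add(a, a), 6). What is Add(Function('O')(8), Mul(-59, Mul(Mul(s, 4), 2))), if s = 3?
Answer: -1570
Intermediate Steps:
Function('O')(a) = Add(-42, Mul(-14, a)) (Function('O')(a) = Mul(-7, Add(Add(a, a), 6)) = Mul(-7, Add(Mul(2, a), 6)) = Mul(-7, Add(6, Mul(2, a))) = Add(-42, Mul(-14, a)))
Add(Function('O')(8), Mul(-59, Mul(Mul(s, 4), 2))) = Add(Add(-42, Mul(-14, 8)), Mul(-59, Mul(Mul(3, 4), 2))) = Add(Add(-42, -112), Mul(-59, Mul(12, 2))) = Add(-154, Mul(-59, 24)) = Add(-154, -1416) = -1570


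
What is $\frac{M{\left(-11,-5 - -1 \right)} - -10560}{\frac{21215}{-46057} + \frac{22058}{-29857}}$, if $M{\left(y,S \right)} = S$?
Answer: $- \frac{2073686764292}{235620223} \approx -8801.0$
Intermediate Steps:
$\frac{M{\left(-11,-5 - -1 \right)} - -10560}{\frac{21215}{-46057} + \frac{22058}{-29857}} = \frac{\left(-5 - -1\right) - -10560}{\frac{21215}{-46057} + \frac{22058}{-29857}} = \frac{\left(-5 + 1\right) + 10560}{21215 \left(- \frac{1}{46057}\right) + 22058 \left(- \frac{1}{29857}\right)} = \frac{-4 + 10560}{- \frac{21215}{46057} - \frac{22058}{29857}} = \frac{10556}{- \frac{1649341561}{1375123849}} = 10556 \left(- \frac{1375123849}{1649341561}\right) = - \frac{2073686764292}{235620223}$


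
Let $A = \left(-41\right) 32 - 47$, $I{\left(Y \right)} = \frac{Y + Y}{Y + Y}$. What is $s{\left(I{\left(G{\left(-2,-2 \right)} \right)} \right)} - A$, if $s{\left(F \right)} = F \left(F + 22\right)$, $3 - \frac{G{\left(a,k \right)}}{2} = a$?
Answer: $1382$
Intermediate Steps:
$G{\left(a,k \right)} = 6 - 2 a$
$I{\left(Y \right)} = 1$ ($I{\left(Y \right)} = \frac{2 Y}{2 Y} = 2 Y \frac{1}{2 Y} = 1$)
$s{\left(F \right)} = F \left(22 + F\right)$
$A = -1359$ ($A = -1312 - 47 = -1359$)
$s{\left(I{\left(G{\left(-2,-2 \right)} \right)} \right)} - A = 1 \left(22 + 1\right) - -1359 = 1 \cdot 23 + 1359 = 23 + 1359 = 1382$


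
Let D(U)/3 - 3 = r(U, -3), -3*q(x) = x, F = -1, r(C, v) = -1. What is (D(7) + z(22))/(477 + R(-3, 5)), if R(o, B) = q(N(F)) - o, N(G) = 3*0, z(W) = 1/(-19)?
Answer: 113/9120 ≈ 0.012390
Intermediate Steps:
z(W) = -1/19
N(G) = 0
q(x) = -x/3
D(U) = 6 (D(U) = 9 + 3*(-1) = 9 - 3 = 6)
R(o, B) = -o (R(o, B) = -⅓*0 - o = 0 - o = -o)
(D(7) + z(22))/(477 + R(-3, 5)) = (6 - 1/19)/(477 - 1*(-3)) = 113/(19*(477 + 3)) = (113/19)/480 = (113/19)*(1/480) = 113/9120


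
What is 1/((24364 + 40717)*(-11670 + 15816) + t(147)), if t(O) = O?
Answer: 1/269825973 ≈ 3.7061e-9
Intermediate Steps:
1/((24364 + 40717)*(-11670 + 15816) + t(147)) = 1/((24364 + 40717)*(-11670 + 15816) + 147) = 1/(65081*4146 + 147) = 1/(269825826 + 147) = 1/269825973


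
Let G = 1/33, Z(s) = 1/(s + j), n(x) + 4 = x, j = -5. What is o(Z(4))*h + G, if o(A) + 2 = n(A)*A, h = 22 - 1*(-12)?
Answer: 3367/33 ≈ 102.03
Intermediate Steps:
n(x) = -4 + x
Z(s) = 1/(-5 + s) (Z(s) = 1/(s - 5) = 1/(-5 + s))
h = 34 (h = 22 + 12 = 34)
o(A) = -2 + A*(-4 + A) (o(A) = -2 + (-4 + A)*A = -2 + A*(-4 + A))
G = 1/33 ≈ 0.030303
o(Z(4))*h + G = (-2 + (-4 + 1/(-5 + 4))/(-5 + 4))*34 + 1/33 = (-2 + (-4 + 1/(-1))/(-1))*34 + 1/33 = (-2 - (-4 - 1))*34 + 1/33 = (-2 - 1*(-5))*34 + 1/33 = (-2 + 5)*34 + 1/33 = 3*34 + 1/33 = 102 + 1/33 = 3367/33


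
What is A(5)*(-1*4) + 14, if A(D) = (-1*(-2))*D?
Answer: -26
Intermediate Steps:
A(D) = 2*D
A(5)*(-1*4) + 14 = (2*5)*(-1*4) + 14 = 10*(-4) + 14 = -40 + 14 = -26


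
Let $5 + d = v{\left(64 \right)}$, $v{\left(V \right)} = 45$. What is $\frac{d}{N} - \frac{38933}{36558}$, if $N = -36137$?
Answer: $- \frac{1408384141}{1321096446} \approx -1.0661$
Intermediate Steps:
$d = 40$ ($d = -5 + 45 = 40$)
$\frac{d}{N} - \frac{38933}{36558} = \frac{40}{-36137} - \frac{38933}{36558} = 40 \left(- \frac{1}{36137}\right) - \frac{38933}{36558} = - \frac{40}{36137} - \frac{38933}{36558} = - \frac{1408384141}{1321096446}$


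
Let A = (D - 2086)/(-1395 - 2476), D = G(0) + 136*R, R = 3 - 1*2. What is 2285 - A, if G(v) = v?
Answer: 8843285/3871 ≈ 2284.5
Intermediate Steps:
R = 1 (R = 3 - 2 = 1)
D = 136 (D = 0 + 136*1 = 0 + 136 = 136)
A = 1950/3871 (A = (136 - 2086)/(-1395 - 2476) = -1950/(-3871) = -1950*(-1/3871) = 1950/3871 ≈ 0.50375)
2285 - A = 2285 - 1*1950/3871 = 2285 - 1950/3871 = 8843285/3871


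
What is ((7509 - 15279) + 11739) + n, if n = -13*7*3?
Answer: 3696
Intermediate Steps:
n = -273 (n = -91*3 = -273)
((7509 - 15279) + 11739) + n = ((7509 - 15279) + 11739) - 273 = (-7770 + 11739) - 273 = 3969 - 273 = 3696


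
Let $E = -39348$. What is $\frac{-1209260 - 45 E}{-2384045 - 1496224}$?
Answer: $- \frac{561400}{3880269} \approx -0.14468$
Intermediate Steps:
$\frac{-1209260 - 45 E}{-2384045 - 1496224} = \frac{-1209260 - -1770660}{-2384045 - 1496224} = \frac{-1209260 + 1770660}{-3880269} = 561400 \left(- \frac{1}{3880269}\right) = - \frac{561400}{3880269}$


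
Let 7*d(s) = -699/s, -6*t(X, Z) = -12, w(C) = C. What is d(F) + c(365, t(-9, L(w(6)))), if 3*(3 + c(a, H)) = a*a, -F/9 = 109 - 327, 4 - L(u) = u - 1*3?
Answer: 67762461/1526 ≈ 44405.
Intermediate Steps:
L(u) = 7 - u (L(u) = 4 - (u - 1*3) = 4 - (u - 3) = 4 - (-3 + u) = 4 + (3 - u) = 7 - u)
t(X, Z) = 2 (t(X, Z) = -1/6*(-12) = 2)
F = 1962 (F = -9*(109 - 327) = -9*(-218) = 1962)
d(s) = -699/(7*s) (d(s) = (-699/s)/7 = -699/(7*s))
c(a, H) = -3 + a**2/3 (c(a, H) = -3 + (a*a)/3 = -3 + a**2/3)
d(F) + c(365, t(-9, L(w(6)))) = -699/7/1962 + (-3 + (1/3)*365**2) = -699/7*1/1962 + (-3 + (1/3)*133225) = -233/4578 + (-3 + 133225/3) = -233/4578 + 133216/3 = 67762461/1526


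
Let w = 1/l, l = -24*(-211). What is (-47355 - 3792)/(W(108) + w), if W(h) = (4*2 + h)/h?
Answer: -2331075672/48961 ≈ -47611.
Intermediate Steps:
l = 5064
w = 1/5064 ≈ 0.00019747
W(h) = (8 + h)/h
(-47355 - 3792)/(W(108) + w) = (-47355 - 3792)/((8 + 108)/108 + 1/5064) = -51147/((1/108)*116 + 1/5064) = -51147/(29/27 + 1/5064) = -51147/48961/45576 = -51147*45576/48961 = -2331075672/48961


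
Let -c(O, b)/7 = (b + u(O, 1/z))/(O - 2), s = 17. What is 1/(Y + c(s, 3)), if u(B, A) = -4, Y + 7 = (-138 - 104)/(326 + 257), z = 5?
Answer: -795/5524 ≈ -0.14392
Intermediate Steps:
Y = -393/53 (Y = -7 + (-138 - 104)/(326 + 257) = -7 - 242/583 = -7 - 242*1/583 = -7 - 22/53 = -393/53 ≈ -7.4151)
c(O, b) = -7*(-4 + b)/(-2 + O) (c(O, b) = -7*(b - 4)/(O - 2) = -7*(-4 + b)/(-2 + O))
1/(Y + c(s, 3)) = 1/(-393/53 + 7*(4 - 1*3)/(-2 + 17)) = 1/(-393/53 + 7*(4 - 3)/15) = 1/(-393/53 + 7*(1/15)*1) = 1/(-393/53 + 7/15) = 1/(-5524/795) = -795/5524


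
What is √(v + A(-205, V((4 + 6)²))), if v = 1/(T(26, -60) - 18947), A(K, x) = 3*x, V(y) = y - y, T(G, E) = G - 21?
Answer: I*√18942/18942 ≈ 0.0072659*I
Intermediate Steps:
T(G, E) = -21 + G
V(y) = 0
v = -1/18942 (v = 1/((-21 + 26) - 18947) = 1/(5 - 18947) = 1/(-18942) = -1/18942 ≈ -5.2793e-5)
√(v + A(-205, V((4 + 6)²))) = √(-1/18942 + 3*0) = √(-1/18942 + 0) = √(-1/18942) = I*√18942/18942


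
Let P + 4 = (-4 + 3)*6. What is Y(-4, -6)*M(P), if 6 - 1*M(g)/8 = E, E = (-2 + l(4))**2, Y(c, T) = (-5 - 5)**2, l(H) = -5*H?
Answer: -382400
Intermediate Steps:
Y(c, T) = 100 (Y(c, T) = (-10)**2 = 100)
E = 484 (E = (-2 - 5*4)**2 = (-2 - 20)**2 = (-22)**2 = 484)
P = -10 (P = -4 + (-4 + 3)*6 = -4 - 1*6 = -4 - 6 = -10)
M(g) = -3824 (M(g) = 48 - 8*484 = 48 - 3872 = -3824)
Y(-4, -6)*M(P) = 100*(-3824) = -382400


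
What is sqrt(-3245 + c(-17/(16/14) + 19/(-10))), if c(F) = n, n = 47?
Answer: I*sqrt(3198) ≈ 56.551*I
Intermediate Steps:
c(F) = 47
sqrt(-3245 + c(-17/(16/14) + 19/(-10))) = sqrt(-3245 + 47) = sqrt(-3198) = I*sqrt(3198)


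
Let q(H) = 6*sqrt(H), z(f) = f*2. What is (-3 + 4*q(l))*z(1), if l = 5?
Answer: -6 + 48*sqrt(5) ≈ 101.33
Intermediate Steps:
z(f) = 2*f
(-3 + 4*q(l))*z(1) = (-3 + 4*(6*sqrt(5)))*(2*1) = (-3 + 24*sqrt(5))*2 = -6 + 48*sqrt(5)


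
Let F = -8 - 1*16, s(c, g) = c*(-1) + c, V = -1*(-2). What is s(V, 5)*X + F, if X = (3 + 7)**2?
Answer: -24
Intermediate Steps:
V = 2
s(c, g) = 0 (s(c, g) = -c + c = 0)
F = -24 (F = -8 - 16 = -24)
X = 100 (X = 10**2 = 100)
s(V, 5)*X + F = 0*100 - 24 = 0 - 24 = -24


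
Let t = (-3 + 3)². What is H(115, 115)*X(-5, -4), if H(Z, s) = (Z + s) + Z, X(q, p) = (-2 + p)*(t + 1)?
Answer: -2070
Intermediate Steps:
t = 0 (t = 0² = 0)
X(q, p) = -2 + p (X(q, p) = (-2 + p)*(0 + 1) = (-2 + p)*1 = -2 + p)
H(Z, s) = s + 2*Z
H(115, 115)*X(-5, -4) = (115 + 2*115)*(-2 - 4) = (115 + 230)*(-6) = 345*(-6) = -2070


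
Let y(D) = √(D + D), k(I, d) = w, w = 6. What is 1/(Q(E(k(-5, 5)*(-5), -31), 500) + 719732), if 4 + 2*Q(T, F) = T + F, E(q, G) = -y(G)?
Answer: 1439960/1036742400831 + I*√62/1036742400831 ≈ 1.3889e-6 + 7.595e-12*I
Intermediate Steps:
k(I, d) = 6
y(D) = √2*√D (y(D) = √(2*D) = √2*√D)
E(q, G) = -√2*√G
Q(T, F) = -2 + F/2 + T/2 (Q(T, F) = -2 + (T + F)/2 = -2 + (F + T)/2 = -2 + (F/2 + T/2) = -2 + F/2 + T/2)
1/(Q(E(k(-5, 5)*(-5), -31), 500) + 719732) = 1/((-2 + (½)*500 + (-√2*√(-31))/2) + 719732) = 1/((-2 + 250 + (-√2*I*√31)/2) + 719732) = 1/((-2 + 250 + (-I*√62)/2) + 719732) = 1/((-2 + 250 - I*√62/2) + 719732) = 1/((248 - I*√62/2) + 719732) = 1/(719980 - I*√62/2)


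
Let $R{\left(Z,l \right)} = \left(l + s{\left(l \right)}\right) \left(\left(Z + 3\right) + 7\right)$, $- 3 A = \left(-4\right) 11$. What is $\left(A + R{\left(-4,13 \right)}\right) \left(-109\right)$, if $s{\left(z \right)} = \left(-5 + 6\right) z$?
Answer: $- \frac{55808}{3} \approx -18603.0$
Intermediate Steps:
$A = \frac{44}{3}$ ($A = - \frac{\left(-4\right) 11}{3} = \left(- \frac{1}{3}\right) \left(-44\right) = \frac{44}{3} \approx 14.667$)
$s{\left(z \right)} = z$ ($s{\left(z \right)} = 1 z = z$)
$R{\left(Z,l \right)} = 2 l \left(10 + Z\right)$ ($R{\left(Z,l \right)} = \left(l + l\right) \left(\left(Z + 3\right) + 7\right) = 2 l \left(\left(3 + Z\right) + 7\right) = 2 l \left(10 + Z\right)$)
$\left(A + R{\left(-4,13 \right)}\right) \left(-109\right) = \left(\frac{44}{3} + 2 \cdot 13 \left(10 - 4\right)\right) \left(-109\right) = \left(\frac{44}{3} + 2 \cdot 13 \cdot 6\right) \left(-109\right) = \left(\frac{44}{3} + 156\right) \left(-109\right) = \frac{512}{3} \left(-109\right) = - \frac{55808}{3}$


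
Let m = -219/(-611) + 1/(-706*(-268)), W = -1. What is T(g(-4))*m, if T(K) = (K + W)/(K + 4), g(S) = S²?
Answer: 124311489/462424352 ≈ 0.26883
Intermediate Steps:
m = 41437163/115606088 (m = -219*(-1/611) - 1/706*(-1/268) = 219/611 + 1/189208 = 41437163/115606088 ≈ 0.35843)
T(K) = (-1 + K)/(4 + K) (T(K) = (K - 1)/(K + 4) = (-1 + K)/(4 + K))
T(g(-4))*m = ((-1 + (-4)²)/(4 + (-4)²))*(41437163/115606088) = ((-1 + 16)/(4 + 16))*(41437163/115606088) = (15/20)*(41437163/115606088) = ((1/20)*15)*(41437163/115606088) = (¾)*(41437163/115606088) = 124311489/462424352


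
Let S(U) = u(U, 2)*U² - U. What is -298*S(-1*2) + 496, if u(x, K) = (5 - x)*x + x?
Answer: 18972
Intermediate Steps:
u(x, K) = x + x*(5 - x) (u(x, K) = x*(5 - x) + x = x + x*(5 - x))
S(U) = -U + U³*(6 - U) (S(U) = (U*(6 - U))*U² - U = U³*(6 - U) - U = -U + U³*(6 - U))
-298*S(-1*2) + 496 = -298*(-(-1)*2 - (-1*2)⁴ + 6*(-1*2)³) + 496 = -298*(-1*(-2) - 1*(-2)⁴ + 6*(-2)³) + 496 = -298*(2 - 1*16 + 6*(-8)) + 496 = -298*(2 - 16 - 48) + 496 = -298*(-62) + 496 = 18476 + 496 = 18972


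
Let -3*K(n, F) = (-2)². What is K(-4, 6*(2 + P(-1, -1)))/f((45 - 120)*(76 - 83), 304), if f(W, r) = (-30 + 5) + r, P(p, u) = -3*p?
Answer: -4/837 ≈ -0.0047790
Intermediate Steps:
f(W, r) = -25 + r
K(n, F) = -4/3 (K(n, F) = -⅓*(-2)² = -⅓*4 = -4/3)
K(-4, 6*(2 + P(-1, -1)))/f((45 - 120)*(76 - 83), 304) = -4/(3*(-25 + 304)) = -4/3/279 = -4/3*1/279 = -4/837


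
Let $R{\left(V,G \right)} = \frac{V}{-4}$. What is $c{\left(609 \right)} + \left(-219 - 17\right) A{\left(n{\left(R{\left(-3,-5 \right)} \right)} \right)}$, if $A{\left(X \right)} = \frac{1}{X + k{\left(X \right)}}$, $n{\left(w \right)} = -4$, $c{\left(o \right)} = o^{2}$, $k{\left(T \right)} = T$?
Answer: $\frac{741821}{2} \approx 3.7091 \cdot 10^{5}$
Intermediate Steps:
$R{\left(V,G \right)} = - \frac{V}{4}$ ($R{\left(V,G \right)} = V \left(- \frac{1}{4}\right) = - \frac{V}{4}$)
$A{\left(X \right)} = \frac{1}{2 X}$ ($A{\left(X \right)} = \frac{1}{X + X} = \frac{1}{2 X}$)
$c{\left(609 \right)} + \left(-219 - 17\right) A{\left(n{\left(R{\left(-3,-5 \right)} \right)} \right)} = 609^{2} + \left(-219 - 17\right) \frac{1}{2 \left(-4\right)} = 370881 - 236 \cdot \frac{1}{2} \left(- \frac{1}{4}\right) = 370881 - - \frac{59}{2} = 370881 + \frac{59}{2} = \frac{741821}{2}$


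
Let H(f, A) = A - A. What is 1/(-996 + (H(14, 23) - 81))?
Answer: -1/1077 ≈ -0.00092851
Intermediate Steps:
H(f, A) = 0
1/(-996 + (H(14, 23) - 81)) = 1/(-996 + (0 - 81)) = 1/(-996 - 81) = 1/(-1077) = -1/1077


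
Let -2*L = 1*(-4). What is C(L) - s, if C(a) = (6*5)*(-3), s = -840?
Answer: 750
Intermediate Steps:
L = 2 (L = -(-4)/2 = -½*(-4) = 2)
C(a) = -90 (C(a) = 30*(-3) = -90)
C(L) - s = -90 - 1*(-840) = -90 + 840 = 750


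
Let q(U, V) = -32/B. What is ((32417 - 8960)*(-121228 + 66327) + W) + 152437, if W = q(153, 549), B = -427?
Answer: -549830956608/427 ≈ -1.2877e+9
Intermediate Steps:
q(U, V) = 32/427 (q(U, V) = -32/(-427) = -32*(-1/427) = 32/427)
W = 32/427 ≈ 0.074941
((32417 - 8960)*(-121228 + 66327) + W) + 152437 = ((32417 - 8960)*(-121228 + 66327) + 32/427) + 152437 = (23457*(-54901) + 32/427) + 152437 = (-1287812757 + 32/427) + 152437 = -549896047207/427 + 152437 = -549830956608/427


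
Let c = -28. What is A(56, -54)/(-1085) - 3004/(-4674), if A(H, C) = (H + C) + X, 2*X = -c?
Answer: 1592278/2535645 ≈ 0.62796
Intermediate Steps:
X = 14 (X = (-1*(-28))/2 = (½)*28 = 14)
A(H, C) = 14 + C + H (A(H, C) = (H + C) + 14 = (C + H) + 14 = 14 + C + H)
A(56, -54)/(-1085) - 3004/(-4674) = (14 - 54 + 56)/(-1085) - 3004/(-4674) = 16*(-1/1085) - 3004*(-1/4674) = -16/1085 + 1502/2337 = 1592278/2535645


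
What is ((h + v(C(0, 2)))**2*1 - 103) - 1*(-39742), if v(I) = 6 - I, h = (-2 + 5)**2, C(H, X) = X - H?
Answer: 39808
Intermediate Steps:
h = 9 (h = 3**2 = 9)
((h + v(C(0, 2)))**2*1 - 103) - 1*(-39742) = ((9 + (6 - (2 - 1*0)))**2*1 - 103) - 1*(-39742) = ((9 + (6 - (2 + 0)))**2*1 - 103) + 39742 = ((9 + (6 - 1*2))**2*1 - 103) + 39742 = ((9 + (6 - 2))**2*1 - 103) + 39742 = ((9 + 4)**2*1 - 103) + 39742 = (13**2*1 - 103) + 39742 = (169*1 - 103) + 39742 = (169 - 103) + 39742 = 66 + 39742 = 39808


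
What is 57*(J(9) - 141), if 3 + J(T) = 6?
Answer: -7866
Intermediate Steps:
J(T) = 3 (J(T) = -3 + 6 = 3)
57*(J(9) - 141) = 57*(3 - 141) = 57*(-138) = -7866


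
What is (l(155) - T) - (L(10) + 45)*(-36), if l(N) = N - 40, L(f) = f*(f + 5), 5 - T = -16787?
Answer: -9657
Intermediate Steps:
T = 16792 (T = 5 - 1*(-16787) = 5 + 16787 = 16792)
L(f) = f*(5 + f)
l(N) = -40 + N
(l(155) - T) - (L(10) + 45)*(-36) = ((-40 + 155) - 1*16792) - (10*(5 + 10) + 45)*(-36) = (115 - 16792) - (10*15 + 45)*(-36) = -16677 - (150 + 45)*(-36) = -16677 - 195*(-36) = -16677 - 1*(-7020) = -16677 + 7020 = -9657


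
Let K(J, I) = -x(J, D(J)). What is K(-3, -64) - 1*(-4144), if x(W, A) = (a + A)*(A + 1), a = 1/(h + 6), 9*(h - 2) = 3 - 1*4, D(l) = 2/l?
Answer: 2648131/639 ≈ 4144.2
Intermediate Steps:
h = 17/9 (h = 2 + (3 - 1*4)/9 = 2 + (3 - 4)/9 = 2 + (1/9)*(-1) = 2 - 1/9 = 17/9 ≈ 1.8889)
a = 9/71 (a = 1/(17/9 + 6) = 1/(71/9) = 9/71 ≈ 0.12676)
x(W, A) = (1 + A)*(9/71 + A) (x(W, A) = (9/71 + A)*(A + 1) = (9/71 + A)*(1 + A) = (1 + A)*(9/71 + A))
K(J, I) = -9/71 - 4/J**2 - 160/(71*J) (K(J, I) = -(9/71 + (2/J)**2 + 80*(2/J)/71) = -(9/71 + 4/J**2 + 160/(71*J)) = -9/71 - 4/J**2 - 160/(71*J))
K(-3, -64) - 1*(-4144) = (-9/71 - 4/(-3)**2 - 160/71/(-3)) - 1*(-4144) = (-9/71 - 4*1/9 - 160/71*(-1/3)) + 4144 = (-9/71 - 4/9 + 160/213) + 4144 = 115/639 + 4144 = 2648131/639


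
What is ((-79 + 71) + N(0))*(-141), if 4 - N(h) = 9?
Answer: 1833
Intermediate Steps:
N(h) = -5 (N(h) = 4 - 1*9 = 4 - 9 = -5)
((-79 + 71) + N(0))*(-141) = ((-79 + 71) - 5)*(-141) = (-8 - 5)*(-141) = -13*(-141) = 1833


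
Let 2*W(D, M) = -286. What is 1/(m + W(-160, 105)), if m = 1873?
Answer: 1/1730 ≈ 0.00057803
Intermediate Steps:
W(D, M) = -143 (W(D, M) = (½)*(-286) = -143)
1/(m + W(-160, 105)) = 1/(1873 - 143) = 1/1730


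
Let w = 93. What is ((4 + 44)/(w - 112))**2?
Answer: 2304/361 ≈ 6.3823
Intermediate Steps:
((4 + 44)/(w - 112))**2 = ((4 + 44)/(93 - 112))**2 = (48/(-19))**2 = (48*(-1/19))**2 = (-48/19)**2 = 2304/361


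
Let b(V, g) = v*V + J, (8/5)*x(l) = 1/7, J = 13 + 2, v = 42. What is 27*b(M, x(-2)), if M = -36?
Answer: -40419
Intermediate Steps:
J = 15
x(l) = 5/56 (x(l) = (5/8)/7 = (5/8)*(⅐) = 5/56)
b(V, g) = 15 + 42*V (b(V, g) = 42*V + 15 = 15 + 42*V)
27*b(M, x(-2)) = 27*(15 + 42*(-36)) = 27*(15 - 1512) = 27*(-1497) = -40419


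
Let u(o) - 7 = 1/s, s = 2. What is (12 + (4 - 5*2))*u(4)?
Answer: 45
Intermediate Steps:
u(o) = 15/2 (u(o) = 7 + 1/2 = 7 + ½ = 15/2)
(12 + (4 - 5*2))*u(4) = (12 + (4 - 5*2))*(15/2) = (12 + (4 - 10))*(15/2) = (12 - 6)*(15/2) = 6*(15/2) = 45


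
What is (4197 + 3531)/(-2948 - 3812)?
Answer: -966/845 ≈ -1.1432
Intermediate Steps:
(4197 + 3531)/(-2948 - 3812) = 7728/(-6760) = 7728*(-1/6760) = -966/845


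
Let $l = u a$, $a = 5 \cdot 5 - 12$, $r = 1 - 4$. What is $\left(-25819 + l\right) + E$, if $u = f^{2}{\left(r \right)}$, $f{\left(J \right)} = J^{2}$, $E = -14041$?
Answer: $-38807$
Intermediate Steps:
$r = -3$ ($r = 1 - 4 = -3$)
$u = 81$ ($u = \left(\left(-3\right)^{2}\right)^{2} = 9^{2} = 81$)
$a = 13$ ($a = 25 - 12 = 13$)
$l = 1053$ ($l = 81 \cdot 13 = 1053$)
$\left(-25819 + l\right) + E = \left(-25819 + 1053\right) - 14041 = -24766 - 14041 = -38807$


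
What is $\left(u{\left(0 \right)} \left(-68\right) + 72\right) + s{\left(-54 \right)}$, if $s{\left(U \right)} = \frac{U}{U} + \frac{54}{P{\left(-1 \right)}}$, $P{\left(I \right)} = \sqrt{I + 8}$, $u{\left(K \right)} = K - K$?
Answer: $73 + \frac{54 \sqrt{7}}{7} \approx 93.41$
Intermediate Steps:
$u{\left(K \right)} = 0$
$P{\left(I \right)} = \sqrt{8 + I}$
$s{\left(U \right)} = 1 + \frac{54 \sqrt{7}}{7}$ ($s{\left(U \right)} = \frac{U}{U} + \frac{54}{\sqrt{8 - 1}} = 1 + \frac{54}{\sqrt{7}} = 1 + 54 \frac{\sqrt{7}}{7} = 1 + \frac{54 \sqrt{7}}{7}$)
$\left(u{\left(0 \right)} \left(-68\right) + 72\right) + s{\left(-54 \right)} = \left(0 \left(-68\right) + 72\right) + \left(1 + \frac{54 \sqrt{7}}{7}\right) = \left(0 + 72\right) + \left(1 + \frac{54 \sqrt{7}}{7}\right) = 72 + \left(1 + \frac{54 \sqrt{7}}{7}\right) = 73 + \frac{54 \sqrt{7}}{7}$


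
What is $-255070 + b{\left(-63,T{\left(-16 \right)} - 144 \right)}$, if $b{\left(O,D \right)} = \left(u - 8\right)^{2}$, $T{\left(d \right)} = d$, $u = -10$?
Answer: $-254746$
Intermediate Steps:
$b{\left(O,D \right)} = 324$ ($b{\left(O,D \right)} = \left(-10 - 8\right)^{2} = \left(-18\right)^{2} = 324$)
$-255070 + b{\left(-63,T{\left(-16 \right)} - 144 \right)} = -255070 + 324 = -254746$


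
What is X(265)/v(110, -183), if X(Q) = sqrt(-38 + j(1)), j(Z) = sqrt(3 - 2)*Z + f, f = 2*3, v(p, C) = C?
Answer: -I*sqrt(31)/183 ≈ -0.030425*I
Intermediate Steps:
f = 6
j(Z) = 6 + Z (j(Z) = sqrt(3 - 2)*Z + 6 = sqrt(1)*Z + 6 = 1*Z + 6 = Z + 6 = 6 + Z)
X(Q) = I*sqrt(31) (X(Q) = sqrt(-38 + (6 + 1)) = sqrt(-38 + 7) = sqrt(-31) = I*sqrt(31))
X(265)/v(110, -183) = (I*sqrt(31))/(-183) = (I*sqrt(31))*(-1/183) = -I*sqrt(31)/183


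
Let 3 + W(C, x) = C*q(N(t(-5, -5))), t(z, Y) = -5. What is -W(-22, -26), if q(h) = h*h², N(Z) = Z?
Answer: -2747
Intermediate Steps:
q(h) = h³
W(C, x) = -3 - 125*C (W(C, x) = -3 + C*(-5)³ = -3 + C*(-125) = -3 - 125*C)
-W(-22, -26) = -(-3 - 125*(-22)) = -(-3 + 2750) = -1*2747 = -2747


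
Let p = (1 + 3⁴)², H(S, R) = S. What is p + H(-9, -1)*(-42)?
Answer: 7102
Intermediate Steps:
p = 6724 (p = (1 + 81)² = 82² = 6724)
p + H(-9, -1)*(-42) = 6724 - 9*(-42) = 6724 + 378 = 7102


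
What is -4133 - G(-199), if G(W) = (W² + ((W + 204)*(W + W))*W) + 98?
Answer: -439842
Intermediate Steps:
G(W) = 98 + W² + 2*W²*(204 + W) (G(W) = (W² + ((204 + W)*(2*W))*W) + 98 = (W² + (2*W*(204 + W))*W) + 98 = (W² + 2*W²*(204 + W)) + 98 = 98 + W² + 2*W²*(204 + W))
-4133 - G(-199) = -4133 - (98 + 2*(-199)³ + 409*(-199)²) = -4133 - (98 + 2*(-7880599) + 409*39601) = -4133 - (98 - 15761198 + 16196809) = -4133 - 1*435709 = -4133 - 435709 = -439842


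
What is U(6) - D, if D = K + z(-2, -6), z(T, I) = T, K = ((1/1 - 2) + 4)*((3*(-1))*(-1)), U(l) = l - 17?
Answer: -18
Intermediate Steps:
U(l) = -17 + l
K = 9 (K = ((1*1 - 2) + 4)*(-3*(-1)) = ((1 - 2) + 4)*3 = (-1 + 4)*3 = 3*3 = 9)
D = 7 (D = 9 - 2 = 7)
U(6) - D = (-17 + 6) - 1*7 = -11 - 7 = -18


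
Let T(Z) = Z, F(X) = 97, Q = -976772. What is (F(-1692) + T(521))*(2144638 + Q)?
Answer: 721741188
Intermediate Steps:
(F(-1692) + T(521))*(2144638 + Q) = (97 + 521)*(2144638 - 976772) = 618*1167866 = 721741188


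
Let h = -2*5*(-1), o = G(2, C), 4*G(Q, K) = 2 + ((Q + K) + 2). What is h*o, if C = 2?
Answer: 20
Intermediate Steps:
G(Q, K) = 1 + K/4 + Q/4 (G(Q, K) = (2 + ((Q + K) + 2))/4 = (2 + ((K + Q) + 2))/4 = (2 + (2 + K + Q))/4 = (4 + K + Q)/4 = 1 + K/4 + Q/4)
o = 2 (o = 1 + (1/4)*2 + (1/4)*2 = 1 + 1/2 + 1/2 = 2)
h = 10 (h = -10*(-1) = 10)
h*o = 10*2 = 20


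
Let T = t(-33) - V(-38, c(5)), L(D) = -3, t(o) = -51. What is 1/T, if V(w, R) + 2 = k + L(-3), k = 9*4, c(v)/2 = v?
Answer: -1/82 ≈ -0.012195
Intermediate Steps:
c(v) = 2*v
k = 36
V(w, R) = 31 (V(w, R) = -2 + (36 - 3) = -2 + 33 = 31)
T = -82 (T = -51 - 1*31 = -51 - 31 = -82)
1/T = 1/(-82) = -1/82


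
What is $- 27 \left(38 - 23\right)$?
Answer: $-405$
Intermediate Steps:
$- 27 \left(38 - 23\right) = \left(-27\right) 15 = -405$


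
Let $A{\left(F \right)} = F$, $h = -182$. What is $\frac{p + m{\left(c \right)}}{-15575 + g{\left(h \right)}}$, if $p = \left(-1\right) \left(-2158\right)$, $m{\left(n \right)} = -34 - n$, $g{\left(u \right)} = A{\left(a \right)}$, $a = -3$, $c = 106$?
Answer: $- \frac{1009}{7789} \approx -0.12954$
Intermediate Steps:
$g{\left(u \right)} = -3$
$p = 2158$
$\frac{p + m{\left(c \right)}}{-15575 + g{\left(h \right)}} = \frac{2158 - 140}{-15575 - 3} = \frac{2158 - 140}{-15578} = \left(2158 - 140\right) \left(- \frac{1}{15578}\right) = 2018 \left(- \frac{1}{15578}\right) = - \frac{1009}{7789}$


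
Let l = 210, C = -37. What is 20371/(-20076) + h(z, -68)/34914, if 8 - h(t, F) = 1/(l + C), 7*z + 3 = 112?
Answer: -20502593359/20210248212 ≈ -1.0145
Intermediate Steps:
z = 109/7 (z = -3/7 + (⅐)*112 = -3/7 + 16 = 109/7 ≈ 15.571)
h(t, F) = 1383/173 (h(t, F) = 8 - 1/(210 - 37) = 8 - 1/173 = 1383/173)
20371/(-20076) + h(z, -68)/34914 = 20371/(-20076) + (1383/173)/34914 = 20371*(-1/20076) + (1383/173)*(1/34914) = -20371/20076 + 461/2013374 = -20502593359/20210248212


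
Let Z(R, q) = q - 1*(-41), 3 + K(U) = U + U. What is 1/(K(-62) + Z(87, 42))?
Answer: -1/44 ≈ -0.022727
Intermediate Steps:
K(U) = -3 + 2*U (K(U) = -3 + (U + U) = -3 + 2*U)
Z(R, q) = 41 + q (Z(R, q) = q + 41 = 41 + q)
1/(K(-62) + Z(87, 42)) = 1/((-3 + 2*(-62)) + (41 + 42)) = 1/((-3 - 124) + 83) = 1/(-127 + 83) = 1/(-44) = -1/44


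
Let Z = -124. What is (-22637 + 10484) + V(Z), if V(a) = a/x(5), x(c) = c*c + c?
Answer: -182357/15 ≈ -12157.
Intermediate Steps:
x(c) = c + c² (x(c) = c² + c = c + c²)
V(a) = a/30 (V(a) = a/((5*(1 + 5))) = a/((5*6)) = a/30)
(-22637 + 10484) + V(Z) = (-22637 + 10484) + (1/30)*(-124) = -12153 - 62/15 = -182357/15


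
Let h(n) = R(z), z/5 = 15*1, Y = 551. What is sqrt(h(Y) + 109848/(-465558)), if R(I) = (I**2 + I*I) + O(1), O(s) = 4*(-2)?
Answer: sqrt(67682992589414)/77593 ≈ 106.03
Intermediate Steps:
O(s) = -8
z = 75 (z = 5*(15*1) = 5*15 = 75)
R(I) = -8 + 2*I**2 (R(I) = (I**2 + I*I) - 8 = (I**2 + I**2) - 8 = 2*I**2 - 8 = -8 + 2*I**2)
h(n) = 11242 (h(n) = -8 + 2*75**2 = -8 + 2*5625 = -8 + 11250 = 11242)
sqrt(h(Y) + 109848/(-465558)) = sqrt(11242 + 109848/(-465558)) = sqrt(11242 + 109848*(-1/465558)) = sqrt(11242 - 18308/77593) = sqrt(872282198/77593) = sqrt(67682992589414)/77593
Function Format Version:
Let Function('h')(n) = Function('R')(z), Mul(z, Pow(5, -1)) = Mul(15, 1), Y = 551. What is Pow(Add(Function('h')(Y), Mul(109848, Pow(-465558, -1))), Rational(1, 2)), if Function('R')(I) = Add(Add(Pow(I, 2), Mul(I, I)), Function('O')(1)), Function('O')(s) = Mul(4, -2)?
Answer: Mul(Rational(1, 77593), Pow(67682992589414, Rational(1, 2))) ≈ 106.03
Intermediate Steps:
Function('O')(s) = -8
z = 75 (z = Mul(5, Mul(15, 1)) = Mul(5, 15) = 75)
Function('R')(I) = Add(-8, Mul(2, Pow(I, 2))) (Function('R')(I) = Add(Add(Pow(I, 2), Mul(I, I)), -8) = Add(Add(Pow(I, 2), Pow(I, 2)), -8) = Add(Mul(2, Pow(I, 2)), -8) = Add(-8, Mul(2, Pow(I, 2))))
Function('h')(n) = 11242 (Function('h')(n) = Add(-8, Mul(2, Pow(75, 2))) = Add(-8, Mul(2, 5625)) = Add(-8, 11250) = 11242)
Pow(Add(Function('h')(Y), Mul(109848, Pow(-465558, -1))), Rational(1, 2)) = Pow(Add(11242, Mul(109848, Pow(-465558, -1))), Rational(1, 2)) = Pow(Add(11242, Mul(109848, Rational(-1, 465558))), Rational(1, 2)) = Pow(Add(11242, Rational(-18308, 77593)), Rational(1, 2)) = Pow(Rational(872282198, 77593), Rational(1, 2)) = Mul(Rational(1, 77593), Pow(67682992589414, Rational(1, 2)))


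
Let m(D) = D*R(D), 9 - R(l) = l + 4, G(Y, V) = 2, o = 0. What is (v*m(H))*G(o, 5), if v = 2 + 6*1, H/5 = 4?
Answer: -4800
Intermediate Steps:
R(l) = 5 - l (R(l) = 9 - (l + 4) = 9 - (4 + l) = 9 + (-4 - l) = 5 - l)
H = 20 (H = 5*4 = 20)
m(D) = D*(5 - D)
v = 8 (v = 2 + 6 = 8)
(v*m(H))*G(o, 5) = (8*(20*(5 - 1*20)))*2 = (8*(20*(5 - 20)))*2 = (8*(20*(-15)))*2 = (8*(-300))*2 = -2400*2 = -4800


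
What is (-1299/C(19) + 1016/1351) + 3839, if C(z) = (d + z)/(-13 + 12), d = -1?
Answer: 31710013/8106 ≈ 3911.9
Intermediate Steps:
C(z) = 1 - z (C(z) = (-1 + z)/(-13 + 12) = (-1 + z)/(-1) = (-1 + z)*(-1) = 1 - z)
(-1299/C(19) + 1016/1351) + 3839 = (-1299/(1 - 1*19) + 1016/1351) + 3839 = (-1299/(1 - 19) + 1016*(1/1351)) + 3839 = (-1299/(-18) + 1016/1351) + 3839 = (-1299*(-1/18) + 1016/1351) + 3839 = (433/6 + 1016/1351) + 3839 = 591079/8106 + 3839 = 31710013/8106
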